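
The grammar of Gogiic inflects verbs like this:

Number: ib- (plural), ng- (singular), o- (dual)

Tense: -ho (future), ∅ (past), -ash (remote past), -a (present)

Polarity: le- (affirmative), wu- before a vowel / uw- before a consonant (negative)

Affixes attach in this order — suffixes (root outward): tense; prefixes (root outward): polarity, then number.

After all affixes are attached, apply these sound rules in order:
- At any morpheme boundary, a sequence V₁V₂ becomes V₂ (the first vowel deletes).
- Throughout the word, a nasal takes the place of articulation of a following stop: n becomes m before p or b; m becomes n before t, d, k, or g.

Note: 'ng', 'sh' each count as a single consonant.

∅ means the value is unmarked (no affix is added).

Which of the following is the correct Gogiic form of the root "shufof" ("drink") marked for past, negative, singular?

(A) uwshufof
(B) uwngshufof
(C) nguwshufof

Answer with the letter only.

tense = past: zero marking, form stays shufof.
Attach polarity negative uw- (before consonant 'sh') → uwshufof.
Attach number singular ng- → nguwshufof.
Vowel deletion: no change.
Nasal assimilation: no change.
So the correct form is nguwshufof, option (C).
(B) uwngshufof is wrong: it has the affixes in the wrong order.
(A) uwshufof is wrong: it uses dual instead of singular for number.

C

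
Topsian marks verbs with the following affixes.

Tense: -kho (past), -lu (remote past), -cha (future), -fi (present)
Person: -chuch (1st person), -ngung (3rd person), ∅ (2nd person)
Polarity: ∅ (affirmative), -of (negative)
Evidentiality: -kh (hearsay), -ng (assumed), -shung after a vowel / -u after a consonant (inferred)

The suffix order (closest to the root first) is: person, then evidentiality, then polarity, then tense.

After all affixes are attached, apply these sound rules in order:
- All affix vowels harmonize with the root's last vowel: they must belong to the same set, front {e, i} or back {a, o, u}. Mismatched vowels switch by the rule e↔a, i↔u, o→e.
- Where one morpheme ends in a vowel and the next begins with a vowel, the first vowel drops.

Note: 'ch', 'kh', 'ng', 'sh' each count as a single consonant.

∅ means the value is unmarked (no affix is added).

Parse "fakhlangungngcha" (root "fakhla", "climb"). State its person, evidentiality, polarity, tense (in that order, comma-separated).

3rd person, assumed, affirmative, future

Segment: fakhla-ngung-ng-cha.
person: -ngung → 3rd person.
evidentiality: -ng → assumed.
polarity: ∅ → affirmative.
tense: -cha → future.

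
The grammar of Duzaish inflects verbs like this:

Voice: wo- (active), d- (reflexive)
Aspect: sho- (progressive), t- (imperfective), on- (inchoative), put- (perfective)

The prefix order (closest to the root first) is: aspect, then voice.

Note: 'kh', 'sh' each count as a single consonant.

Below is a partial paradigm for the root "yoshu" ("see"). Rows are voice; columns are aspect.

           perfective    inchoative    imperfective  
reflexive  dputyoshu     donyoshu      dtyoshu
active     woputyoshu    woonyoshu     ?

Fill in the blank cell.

Attach aspect imperfective t- → tyoshu.
Attach voice active wo- → wotyoshu.

wotyoshu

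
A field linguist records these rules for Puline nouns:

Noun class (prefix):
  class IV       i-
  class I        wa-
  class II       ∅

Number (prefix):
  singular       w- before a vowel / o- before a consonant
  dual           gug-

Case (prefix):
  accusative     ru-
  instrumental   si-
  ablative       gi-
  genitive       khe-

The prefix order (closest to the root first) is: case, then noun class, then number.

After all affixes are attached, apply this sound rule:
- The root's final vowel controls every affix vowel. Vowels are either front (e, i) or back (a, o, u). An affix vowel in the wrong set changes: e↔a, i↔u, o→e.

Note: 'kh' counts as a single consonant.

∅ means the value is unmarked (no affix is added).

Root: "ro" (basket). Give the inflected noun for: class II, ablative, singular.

Attach case ablative gi- → giro.
noun class = class II: zero marking, form stays giro.
Attach number singular o- (before consonant 'g') → ogiro.
Apply vowel harmony: ogiro → oguro.

oguro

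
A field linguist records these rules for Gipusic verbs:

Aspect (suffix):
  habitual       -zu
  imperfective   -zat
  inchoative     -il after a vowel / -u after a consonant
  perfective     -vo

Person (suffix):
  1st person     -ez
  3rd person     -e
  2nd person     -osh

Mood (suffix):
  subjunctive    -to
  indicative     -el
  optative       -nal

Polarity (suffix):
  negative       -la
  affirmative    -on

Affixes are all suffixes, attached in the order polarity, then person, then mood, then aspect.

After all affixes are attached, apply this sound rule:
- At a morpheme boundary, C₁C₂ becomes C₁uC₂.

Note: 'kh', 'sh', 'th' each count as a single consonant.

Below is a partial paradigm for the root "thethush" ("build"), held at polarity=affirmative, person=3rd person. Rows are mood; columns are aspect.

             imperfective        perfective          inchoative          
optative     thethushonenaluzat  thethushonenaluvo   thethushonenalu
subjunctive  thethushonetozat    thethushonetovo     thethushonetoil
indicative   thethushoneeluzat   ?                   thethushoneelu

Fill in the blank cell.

thethushoneeluvo

Attach polarity affirmative -on → thethushon.
Attach person 3rd person -e → thethushone.
Attach mood indicative -el → thethushoneel.
Attach aspect perfective -vo → thethushoneelvo.
Apply epenthesis: thethushoneelvo → thethushoneeluvo.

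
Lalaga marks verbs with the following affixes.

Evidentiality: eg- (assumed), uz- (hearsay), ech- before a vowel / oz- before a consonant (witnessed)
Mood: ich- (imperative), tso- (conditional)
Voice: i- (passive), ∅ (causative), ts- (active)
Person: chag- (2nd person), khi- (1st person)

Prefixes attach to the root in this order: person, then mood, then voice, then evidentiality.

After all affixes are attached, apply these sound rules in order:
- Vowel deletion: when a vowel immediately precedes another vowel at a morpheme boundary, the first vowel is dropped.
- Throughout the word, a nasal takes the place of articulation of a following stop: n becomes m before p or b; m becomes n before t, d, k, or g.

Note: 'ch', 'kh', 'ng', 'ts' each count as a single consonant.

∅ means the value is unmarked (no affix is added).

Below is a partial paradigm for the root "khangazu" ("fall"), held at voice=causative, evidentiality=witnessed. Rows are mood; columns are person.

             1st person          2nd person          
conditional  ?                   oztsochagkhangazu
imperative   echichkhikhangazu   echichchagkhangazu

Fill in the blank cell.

oztsokhikhangazu

Attach person 1st person khi- → khikhangazu.
Attach mood conditional tso- → tsokhikhangazu.
voice = causative: zero marking, form stays tsokhikhangazu.
Attach evidentiality witnessed oz- (before consonant 'ts') → oztsokhikhangazu.
Vowel deletion: no change.
Nasal assimilation: no change.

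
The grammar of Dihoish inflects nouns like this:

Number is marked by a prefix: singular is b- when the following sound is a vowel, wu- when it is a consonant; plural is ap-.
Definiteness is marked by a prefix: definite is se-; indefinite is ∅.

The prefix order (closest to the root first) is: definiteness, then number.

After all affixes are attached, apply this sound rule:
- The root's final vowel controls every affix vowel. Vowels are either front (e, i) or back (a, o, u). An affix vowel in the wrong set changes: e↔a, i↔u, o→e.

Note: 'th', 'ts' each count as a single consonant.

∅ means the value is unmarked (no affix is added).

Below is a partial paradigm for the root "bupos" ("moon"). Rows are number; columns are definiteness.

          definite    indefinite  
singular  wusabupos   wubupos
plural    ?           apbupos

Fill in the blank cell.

apsabupos

Attach definiteness definite se- → sebupos.
Attach number plural ap- → apsebupos.
Apply vowel harmony: apsebupos → apsabupos.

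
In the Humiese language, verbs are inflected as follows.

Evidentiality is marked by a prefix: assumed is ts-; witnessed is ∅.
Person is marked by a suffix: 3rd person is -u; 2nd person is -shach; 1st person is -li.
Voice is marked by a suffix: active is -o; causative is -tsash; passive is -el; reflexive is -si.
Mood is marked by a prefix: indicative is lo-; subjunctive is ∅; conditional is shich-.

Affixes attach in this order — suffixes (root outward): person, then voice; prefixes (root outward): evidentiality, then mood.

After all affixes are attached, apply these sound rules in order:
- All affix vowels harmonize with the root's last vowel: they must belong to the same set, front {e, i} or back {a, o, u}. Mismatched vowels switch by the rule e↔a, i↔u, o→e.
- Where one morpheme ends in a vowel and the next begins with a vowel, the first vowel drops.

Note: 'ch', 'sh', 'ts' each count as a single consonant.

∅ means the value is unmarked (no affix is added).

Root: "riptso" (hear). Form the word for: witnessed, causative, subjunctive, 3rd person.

riptsutsash

Attach person 3rd person -u → riptsou.
evidentiality = witnessed: zero marking, form stays riptsou.
mood = subjunctive: zero marking, form stays riptsou.
Attach voice causative -tsash → riptsoutsash.
Vowel harmony: no change.
Apply vowel deletion: riptsoutsash → riptsutsash.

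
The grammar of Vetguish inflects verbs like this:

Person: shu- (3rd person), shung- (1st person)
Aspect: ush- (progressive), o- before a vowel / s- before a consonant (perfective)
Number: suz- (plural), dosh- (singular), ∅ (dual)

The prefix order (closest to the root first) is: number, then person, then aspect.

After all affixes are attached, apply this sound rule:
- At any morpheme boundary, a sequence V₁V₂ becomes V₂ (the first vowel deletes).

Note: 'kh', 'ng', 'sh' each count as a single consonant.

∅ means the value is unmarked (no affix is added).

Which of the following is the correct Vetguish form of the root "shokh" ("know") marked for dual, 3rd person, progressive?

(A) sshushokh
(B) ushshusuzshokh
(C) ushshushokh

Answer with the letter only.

C

number = dual: zero marking, form stays shokh.
Attach person 3rd person shu- → shushokh.
Attach aspect progressive ush- → ushshushokh.
Vowel deletion: no change.
So the correct form is ushshushokh, option (C).
(B) ushshusuzshokh is wrong: it uses plural instead of dual for number.
(A) sshushokh is wrong: it uses perfective instead of progressive for aspect.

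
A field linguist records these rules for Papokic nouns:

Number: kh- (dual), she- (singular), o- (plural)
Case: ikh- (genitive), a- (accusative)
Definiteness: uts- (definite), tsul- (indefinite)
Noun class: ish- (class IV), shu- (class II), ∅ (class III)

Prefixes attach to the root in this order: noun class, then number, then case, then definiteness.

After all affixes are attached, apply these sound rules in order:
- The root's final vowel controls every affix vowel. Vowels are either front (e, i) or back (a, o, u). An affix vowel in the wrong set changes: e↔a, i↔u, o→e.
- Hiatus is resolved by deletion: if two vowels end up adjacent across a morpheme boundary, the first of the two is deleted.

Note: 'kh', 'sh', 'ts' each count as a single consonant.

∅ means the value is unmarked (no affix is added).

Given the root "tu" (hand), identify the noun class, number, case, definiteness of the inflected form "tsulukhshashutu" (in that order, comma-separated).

class II, singular, genitive, indefinite

Segment: tsul-ikh-she-shu-tu.
noun class: shu- → class II.
number: she- → singular.
case: ikh- → genitive.
definiteness: tsul- → indefinite.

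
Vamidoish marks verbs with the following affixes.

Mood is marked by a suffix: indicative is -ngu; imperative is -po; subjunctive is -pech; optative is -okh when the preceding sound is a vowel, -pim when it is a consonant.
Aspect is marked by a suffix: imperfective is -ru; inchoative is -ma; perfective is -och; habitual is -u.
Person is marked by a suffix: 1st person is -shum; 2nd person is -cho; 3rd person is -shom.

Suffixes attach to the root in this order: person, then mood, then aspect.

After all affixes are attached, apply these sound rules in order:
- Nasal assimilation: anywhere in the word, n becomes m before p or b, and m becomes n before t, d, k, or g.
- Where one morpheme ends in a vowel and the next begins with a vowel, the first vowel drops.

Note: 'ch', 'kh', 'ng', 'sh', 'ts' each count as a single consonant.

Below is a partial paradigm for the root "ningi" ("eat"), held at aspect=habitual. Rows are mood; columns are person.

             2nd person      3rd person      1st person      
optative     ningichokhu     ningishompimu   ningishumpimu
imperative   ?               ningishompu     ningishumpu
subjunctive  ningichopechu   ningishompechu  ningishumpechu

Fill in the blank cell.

ningichopu

Attach person 2nd person -cho → ningicho.
Attach mood imperative -po → ningichopo.
Attach aspect habitual -u → ningichopou.
Nasal assimilation: no change.
Apply vowel deletion: ningichopou → ningichopu.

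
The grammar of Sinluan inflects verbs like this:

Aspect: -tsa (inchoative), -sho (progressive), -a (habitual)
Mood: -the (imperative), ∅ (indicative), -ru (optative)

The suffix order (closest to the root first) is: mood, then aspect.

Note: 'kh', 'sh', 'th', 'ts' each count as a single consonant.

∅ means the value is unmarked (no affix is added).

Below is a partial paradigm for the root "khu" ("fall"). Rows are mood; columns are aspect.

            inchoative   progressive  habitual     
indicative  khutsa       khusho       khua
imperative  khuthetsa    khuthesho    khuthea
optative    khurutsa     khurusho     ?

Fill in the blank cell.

Attach mood optative -ru → khuru.
Attach aspect habitual -a → khurua.

khurua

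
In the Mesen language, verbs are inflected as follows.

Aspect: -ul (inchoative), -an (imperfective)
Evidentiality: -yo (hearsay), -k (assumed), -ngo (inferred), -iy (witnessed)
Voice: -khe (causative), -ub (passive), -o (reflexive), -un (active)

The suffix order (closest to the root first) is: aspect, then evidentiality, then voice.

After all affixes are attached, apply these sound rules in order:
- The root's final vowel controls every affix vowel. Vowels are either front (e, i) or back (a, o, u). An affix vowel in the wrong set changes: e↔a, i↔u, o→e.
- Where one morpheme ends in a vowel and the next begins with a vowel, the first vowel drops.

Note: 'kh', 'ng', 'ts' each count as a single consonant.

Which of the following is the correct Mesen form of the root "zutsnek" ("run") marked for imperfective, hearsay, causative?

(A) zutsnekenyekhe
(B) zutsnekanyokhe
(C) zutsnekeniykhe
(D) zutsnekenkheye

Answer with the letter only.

A

Attach aspect imperfective -an → zutsnekan.
Attach evidentiality hearsay -yo → zutsnekanyo.
Attach voice causative -khe → zutsnekanyokhe.
Apply vowel harmony: zutsnekanyokhe → zutsnekenyekhe.
Vowel deletion: no change.
So the correct form is zutsnekenyekhe, option (A).
(D) zutsnekenkheye is wrong: it has the affixes in the wrong order.
(C) zutsnekeniykhe is wrong: it uses witnessed instead of hearsay for evidentiality.
(B) zutsnekanyokhe is wrong: it fails to apply the sound rule(s).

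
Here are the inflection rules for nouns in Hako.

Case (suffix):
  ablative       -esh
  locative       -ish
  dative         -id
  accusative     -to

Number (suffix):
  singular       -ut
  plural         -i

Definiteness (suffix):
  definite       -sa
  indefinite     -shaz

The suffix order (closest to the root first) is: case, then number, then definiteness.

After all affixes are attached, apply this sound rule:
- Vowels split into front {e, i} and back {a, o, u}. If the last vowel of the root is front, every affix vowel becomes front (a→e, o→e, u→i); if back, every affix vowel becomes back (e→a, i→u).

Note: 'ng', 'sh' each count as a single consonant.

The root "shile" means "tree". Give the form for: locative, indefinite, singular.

Attach case locative -ish → shileish.
Attach number singular -ut → shileishut.
Attach definiteness indefinite -shaz → shileishutshaz.
Apply vowel harmony: shileishutshaz → shileishitshez.

shileishitshez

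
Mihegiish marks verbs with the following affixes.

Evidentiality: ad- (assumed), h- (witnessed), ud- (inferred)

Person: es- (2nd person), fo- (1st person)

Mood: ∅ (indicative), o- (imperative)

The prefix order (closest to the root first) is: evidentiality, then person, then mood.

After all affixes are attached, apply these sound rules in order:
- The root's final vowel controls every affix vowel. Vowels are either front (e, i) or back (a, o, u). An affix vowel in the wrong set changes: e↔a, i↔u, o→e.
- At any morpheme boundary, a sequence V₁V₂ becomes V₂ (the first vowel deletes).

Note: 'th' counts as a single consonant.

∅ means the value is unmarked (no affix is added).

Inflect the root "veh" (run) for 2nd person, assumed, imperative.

Attach evidentiality assumed ad- → adveh.
Attach person 2nd person es- → esadveh.
Attach mood imperative o- → oesadveh.
Apply vowel harmony: oesadveh → eesedveh.
Apply vowel deletion: eesedveh → esedveh.

esedveh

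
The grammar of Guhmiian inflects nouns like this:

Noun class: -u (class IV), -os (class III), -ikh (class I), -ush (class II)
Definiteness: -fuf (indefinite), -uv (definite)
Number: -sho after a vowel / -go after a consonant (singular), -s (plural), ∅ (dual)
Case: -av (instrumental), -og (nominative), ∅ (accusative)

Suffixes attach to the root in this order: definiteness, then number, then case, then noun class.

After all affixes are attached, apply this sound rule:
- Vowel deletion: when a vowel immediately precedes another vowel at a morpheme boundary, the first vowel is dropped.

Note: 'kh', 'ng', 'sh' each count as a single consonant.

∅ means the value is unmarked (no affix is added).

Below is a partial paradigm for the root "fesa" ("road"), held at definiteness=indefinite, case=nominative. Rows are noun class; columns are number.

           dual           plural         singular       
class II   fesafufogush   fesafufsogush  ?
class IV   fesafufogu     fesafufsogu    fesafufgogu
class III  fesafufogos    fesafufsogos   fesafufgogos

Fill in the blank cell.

fesafufgogush

Attach definiteness indefinite -fuf → fesafuf.
Attach number singular -go (after consonant 'f') → fesafufgo.
Attach case nominative -og → fesafufgoog.
Attach noun class class II -ush → fesafufgoogush.
Apply vowel deletion: fesafufgoogush → fesafufgogush.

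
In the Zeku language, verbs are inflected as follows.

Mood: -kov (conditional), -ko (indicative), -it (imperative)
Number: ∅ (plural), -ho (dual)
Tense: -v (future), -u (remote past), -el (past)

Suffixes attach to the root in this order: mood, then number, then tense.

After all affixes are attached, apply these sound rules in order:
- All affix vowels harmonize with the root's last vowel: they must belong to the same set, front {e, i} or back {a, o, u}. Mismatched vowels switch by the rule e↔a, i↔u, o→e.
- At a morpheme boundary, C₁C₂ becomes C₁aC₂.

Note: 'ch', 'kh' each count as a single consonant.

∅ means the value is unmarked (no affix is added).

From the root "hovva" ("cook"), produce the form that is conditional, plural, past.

Attach mood conditional -kov → hovvakov.
number = plural: zero marking, form stays hovvakov.
Attach tense past -el → hovvakovel.
Apply vowel harmony: hovvakovel → hovvakoval.
Epenthesis: no change.

hovvakoval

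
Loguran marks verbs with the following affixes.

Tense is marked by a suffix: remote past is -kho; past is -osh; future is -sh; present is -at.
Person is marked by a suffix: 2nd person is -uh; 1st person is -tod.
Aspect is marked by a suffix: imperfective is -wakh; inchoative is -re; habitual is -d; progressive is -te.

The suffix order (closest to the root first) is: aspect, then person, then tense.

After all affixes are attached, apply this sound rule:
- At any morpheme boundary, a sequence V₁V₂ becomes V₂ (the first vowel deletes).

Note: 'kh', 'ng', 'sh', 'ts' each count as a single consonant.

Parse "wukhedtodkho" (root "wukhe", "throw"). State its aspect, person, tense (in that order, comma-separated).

Segment: wukhe-d-tod-kho.
aspect: -d → habitual.
person: -tod → 1st person.
tense: -kho → remote past.

habitual, 1st person, remote past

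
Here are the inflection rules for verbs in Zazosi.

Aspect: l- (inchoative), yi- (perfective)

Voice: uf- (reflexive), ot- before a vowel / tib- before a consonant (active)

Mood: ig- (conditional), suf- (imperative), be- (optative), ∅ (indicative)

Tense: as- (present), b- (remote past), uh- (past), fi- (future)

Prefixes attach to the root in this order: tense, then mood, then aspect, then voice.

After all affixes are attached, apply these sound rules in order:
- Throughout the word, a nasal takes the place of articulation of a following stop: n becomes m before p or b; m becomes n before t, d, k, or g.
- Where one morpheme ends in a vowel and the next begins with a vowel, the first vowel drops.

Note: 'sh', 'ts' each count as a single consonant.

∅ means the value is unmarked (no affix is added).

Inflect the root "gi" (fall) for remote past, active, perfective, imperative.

Attach tense remote past b- → bgi.
Attach mood imperative suf- → sufbgi.
Attach aspect perfective yi- → yisufbgi.
Attach voice active tib- (before consonant 'y') → tibyisufbgi.
Nasal assimilation: no change.
Vowel deletion: no change.

tibyisufbgi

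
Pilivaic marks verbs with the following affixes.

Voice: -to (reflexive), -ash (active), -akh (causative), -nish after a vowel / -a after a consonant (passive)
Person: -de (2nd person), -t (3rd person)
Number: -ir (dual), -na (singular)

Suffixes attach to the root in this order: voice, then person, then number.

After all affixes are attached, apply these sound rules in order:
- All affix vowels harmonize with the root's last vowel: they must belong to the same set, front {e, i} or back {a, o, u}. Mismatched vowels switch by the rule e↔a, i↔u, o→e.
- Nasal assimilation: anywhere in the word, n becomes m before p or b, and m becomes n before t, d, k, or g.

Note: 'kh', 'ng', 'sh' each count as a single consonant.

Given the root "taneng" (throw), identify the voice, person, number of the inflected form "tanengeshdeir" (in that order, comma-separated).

active, 2nd person, dual

Segment: taneng-ash-de-ir.
voice: -ash → active.
person: -de → 2nd person.
number: -ir → dual.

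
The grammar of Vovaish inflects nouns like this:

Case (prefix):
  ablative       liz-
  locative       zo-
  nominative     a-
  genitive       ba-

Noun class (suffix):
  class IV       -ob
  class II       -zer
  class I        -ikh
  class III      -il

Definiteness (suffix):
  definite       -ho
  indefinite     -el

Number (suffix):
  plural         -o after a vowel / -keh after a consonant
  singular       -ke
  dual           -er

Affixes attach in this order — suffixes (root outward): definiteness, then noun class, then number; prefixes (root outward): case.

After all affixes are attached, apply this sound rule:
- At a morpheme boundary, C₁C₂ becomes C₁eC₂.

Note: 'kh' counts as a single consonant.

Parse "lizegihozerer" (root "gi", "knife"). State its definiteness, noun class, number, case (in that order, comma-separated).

definite, class II, dual, ablative

Segment: liz-gi-ho-zer-er.
definiteness: -ho → definite.
noun class: -zer → class II.
number: -er → dual.
case: liz- → ablative.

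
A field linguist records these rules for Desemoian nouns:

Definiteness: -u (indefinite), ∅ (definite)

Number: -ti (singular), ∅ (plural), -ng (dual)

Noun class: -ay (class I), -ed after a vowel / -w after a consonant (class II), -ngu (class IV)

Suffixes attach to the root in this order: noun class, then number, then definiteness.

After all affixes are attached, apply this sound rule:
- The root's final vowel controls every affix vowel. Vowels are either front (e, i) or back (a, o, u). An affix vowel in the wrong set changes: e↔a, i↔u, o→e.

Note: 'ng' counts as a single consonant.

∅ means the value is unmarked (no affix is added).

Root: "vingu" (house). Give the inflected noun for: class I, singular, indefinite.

vinguaytuu

Attach noun class class I -ay → vinguay.
Attach number singular -ti → vinguayti.
Attach definiteness indefinite -u → vinguaytiu.
Apply vowel harmony: vinguaytiu → vinguaytuu.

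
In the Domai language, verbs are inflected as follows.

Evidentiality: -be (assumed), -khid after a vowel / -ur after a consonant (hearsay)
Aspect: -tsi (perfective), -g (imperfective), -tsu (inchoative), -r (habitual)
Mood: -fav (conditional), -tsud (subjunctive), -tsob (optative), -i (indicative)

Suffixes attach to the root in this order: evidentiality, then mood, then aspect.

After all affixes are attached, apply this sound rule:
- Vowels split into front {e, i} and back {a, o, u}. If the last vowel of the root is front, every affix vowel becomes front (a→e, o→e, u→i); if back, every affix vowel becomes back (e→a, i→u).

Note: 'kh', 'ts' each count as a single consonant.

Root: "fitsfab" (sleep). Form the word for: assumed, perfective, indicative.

fitsfabbautsu

Attach evidentiality assumed -be → fitsfabbe.
Attach mood indicative -i → fitsfabbei.
Attach aspect perfective -tsi → fitsfabbeitsi.
Apply vowel harmony: fitsfabbeitsi → fitsfabbautsu.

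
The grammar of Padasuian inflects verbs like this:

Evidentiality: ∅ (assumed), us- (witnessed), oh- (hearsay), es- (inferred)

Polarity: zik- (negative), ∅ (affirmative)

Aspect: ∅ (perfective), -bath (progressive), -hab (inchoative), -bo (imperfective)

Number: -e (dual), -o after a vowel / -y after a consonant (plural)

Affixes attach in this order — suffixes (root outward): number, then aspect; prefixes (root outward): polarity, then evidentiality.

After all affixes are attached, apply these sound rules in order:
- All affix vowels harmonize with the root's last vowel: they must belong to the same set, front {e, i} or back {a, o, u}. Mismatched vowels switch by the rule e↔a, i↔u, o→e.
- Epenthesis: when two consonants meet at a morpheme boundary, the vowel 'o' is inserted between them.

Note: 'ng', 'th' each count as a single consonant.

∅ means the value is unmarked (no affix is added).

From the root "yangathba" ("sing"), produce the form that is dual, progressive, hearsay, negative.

Attach number dual -e → yangathbae.
Attach polarity negative zik- → zikyangathbae.
Attach aspect progressive -bath → zikyangathbaebath.
Attach evidentiality hearsay oh- → ohzikyangathbaebath.
Apply vowel harmony: ohzikyangathbaebath → ohzukyangathbaabath.
Apply epenthesis: ohzukyangathbaabath → ohozukoyangathbaabath.

ohozukoyangathbaabath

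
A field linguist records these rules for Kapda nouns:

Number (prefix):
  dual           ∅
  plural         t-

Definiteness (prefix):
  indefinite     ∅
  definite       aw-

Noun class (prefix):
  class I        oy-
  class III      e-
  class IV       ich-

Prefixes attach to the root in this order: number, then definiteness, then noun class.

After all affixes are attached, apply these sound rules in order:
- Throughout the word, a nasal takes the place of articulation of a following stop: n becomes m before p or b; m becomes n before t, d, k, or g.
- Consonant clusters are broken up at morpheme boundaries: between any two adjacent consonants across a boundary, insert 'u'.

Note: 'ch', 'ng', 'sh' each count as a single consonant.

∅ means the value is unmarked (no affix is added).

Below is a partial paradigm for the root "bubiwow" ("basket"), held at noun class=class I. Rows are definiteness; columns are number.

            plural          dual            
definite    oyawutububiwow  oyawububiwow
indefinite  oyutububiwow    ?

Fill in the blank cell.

number = dual: zero marking, form stays bubiwow.
definiteness = indefinite: zero marking, form stays bubiwow.
Attach noun class class I oy- → oybubiwow.
Nasal assimilation: no change.
Apply epenthesis: oybubiwow → oyububiwow.

oyububiwow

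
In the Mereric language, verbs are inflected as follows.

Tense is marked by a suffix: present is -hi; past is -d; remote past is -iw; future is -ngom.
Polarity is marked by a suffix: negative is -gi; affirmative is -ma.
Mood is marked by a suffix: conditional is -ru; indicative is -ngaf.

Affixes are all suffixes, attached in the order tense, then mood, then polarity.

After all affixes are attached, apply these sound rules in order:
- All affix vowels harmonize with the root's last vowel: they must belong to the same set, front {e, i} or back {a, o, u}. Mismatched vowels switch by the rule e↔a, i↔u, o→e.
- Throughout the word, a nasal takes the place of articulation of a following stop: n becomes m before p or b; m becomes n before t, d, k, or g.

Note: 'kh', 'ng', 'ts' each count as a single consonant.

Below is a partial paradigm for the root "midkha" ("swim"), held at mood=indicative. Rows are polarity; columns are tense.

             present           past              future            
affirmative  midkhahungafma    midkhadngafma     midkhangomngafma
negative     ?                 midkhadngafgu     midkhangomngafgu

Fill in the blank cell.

Attach tense present -hi → midkhahi.
Attach mood indicative -ngaf → midkhahingaf.
Attach polarity negative -gi → midkhahingafgi.
Apply vowel harmony: midkhahingafgi → midkhahungafgu.
Nasal assimilation: no change.

midkhahungafgu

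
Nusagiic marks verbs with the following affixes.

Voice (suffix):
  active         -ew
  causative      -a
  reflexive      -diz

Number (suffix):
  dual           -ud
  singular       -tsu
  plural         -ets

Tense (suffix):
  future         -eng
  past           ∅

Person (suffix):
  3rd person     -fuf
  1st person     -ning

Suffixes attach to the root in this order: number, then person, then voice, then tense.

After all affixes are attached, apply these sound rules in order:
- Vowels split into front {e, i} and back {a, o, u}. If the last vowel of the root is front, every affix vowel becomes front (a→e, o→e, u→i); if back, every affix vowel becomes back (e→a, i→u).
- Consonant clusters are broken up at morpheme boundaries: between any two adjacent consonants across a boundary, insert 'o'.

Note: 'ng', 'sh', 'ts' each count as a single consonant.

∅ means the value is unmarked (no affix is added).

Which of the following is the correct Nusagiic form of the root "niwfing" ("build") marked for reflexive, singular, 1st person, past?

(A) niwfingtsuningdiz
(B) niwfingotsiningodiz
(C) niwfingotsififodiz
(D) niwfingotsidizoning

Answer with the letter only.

Attach number singular -tsu → niwfingtsu.
Attach person 1st person -ning → niwfingtsuning.
Attach voice reflexive -diz → niwfingtsuningdiz.
tense = past: zero marking, form stays niwfingtsuningdiz.
Apply vowel harmony: niwfingtsuningdiz → niwfingtsiningdiz.
Apply epenthesis: niwfingtsiningdiz → niwfingotsiningodiz.
So the correct form is niwfingotsiningodiz, option (B).
(A) niwfingtsuningdiz is wrong: it fails to apply the sound rule(s).
(D) niwfingotsidizoning is wrong: it has the affixes in the wrong order.
(C) niwfingotsififodiz is wrong: it uses 3rd person instead of 1st person for person.

B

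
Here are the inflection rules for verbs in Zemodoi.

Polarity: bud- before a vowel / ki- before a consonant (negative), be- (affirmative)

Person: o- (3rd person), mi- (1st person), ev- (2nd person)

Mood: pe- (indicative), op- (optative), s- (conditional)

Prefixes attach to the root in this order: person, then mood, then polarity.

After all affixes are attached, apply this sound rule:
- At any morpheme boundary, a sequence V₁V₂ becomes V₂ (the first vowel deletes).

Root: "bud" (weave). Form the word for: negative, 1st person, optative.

Attach person 1st person mi- → mibud.
Attach mood optative op- → opmibud.
Attach polarity negative bud- (before vowel 'o') → budopmibud.
Vowel deletion: no change.

budopmibud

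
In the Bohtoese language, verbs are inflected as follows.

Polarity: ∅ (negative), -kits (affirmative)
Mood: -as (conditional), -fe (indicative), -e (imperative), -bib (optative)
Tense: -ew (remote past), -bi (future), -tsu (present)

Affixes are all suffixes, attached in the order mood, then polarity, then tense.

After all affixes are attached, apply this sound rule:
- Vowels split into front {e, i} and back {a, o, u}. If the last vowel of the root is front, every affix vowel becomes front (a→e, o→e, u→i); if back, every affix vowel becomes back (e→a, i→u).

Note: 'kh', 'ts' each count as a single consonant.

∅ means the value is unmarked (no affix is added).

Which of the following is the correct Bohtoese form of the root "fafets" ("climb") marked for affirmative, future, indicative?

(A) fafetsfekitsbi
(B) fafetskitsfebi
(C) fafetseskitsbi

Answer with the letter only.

A

Attach mood indicative -fe → fafetsfe.
Attach polarity affirmative -kits → fafetsfekits.
Attach tense future -bi → fafetsfekitsbi.
Vowel harmony: no change.
So the correct form is fafetsfekitsbi, option (A).
(C) fafetseskitsbi is wrong: it uses conditional instead of indicative for mood.
(B) fafetskitsfebi is wrong: it has the affixes in the wrong order.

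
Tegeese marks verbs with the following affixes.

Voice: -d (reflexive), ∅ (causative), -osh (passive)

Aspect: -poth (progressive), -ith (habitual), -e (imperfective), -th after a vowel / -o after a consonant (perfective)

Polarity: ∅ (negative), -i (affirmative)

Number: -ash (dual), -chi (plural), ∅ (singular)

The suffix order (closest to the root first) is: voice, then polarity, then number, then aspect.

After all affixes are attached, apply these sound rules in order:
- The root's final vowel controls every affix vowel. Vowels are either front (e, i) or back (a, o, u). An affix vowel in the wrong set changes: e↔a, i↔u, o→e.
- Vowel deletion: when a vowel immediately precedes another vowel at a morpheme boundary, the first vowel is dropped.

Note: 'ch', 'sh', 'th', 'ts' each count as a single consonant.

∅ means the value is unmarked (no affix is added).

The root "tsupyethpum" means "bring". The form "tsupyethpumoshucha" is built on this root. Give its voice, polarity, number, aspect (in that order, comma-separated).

passive, affirmative, plural, imperfective

Segment: tsupyethpum-osh-i-chi-e.
voice: -osh → passive.
polarity: -i → affirmative.
number: -chi → plural.
aspect: -e → imperfective.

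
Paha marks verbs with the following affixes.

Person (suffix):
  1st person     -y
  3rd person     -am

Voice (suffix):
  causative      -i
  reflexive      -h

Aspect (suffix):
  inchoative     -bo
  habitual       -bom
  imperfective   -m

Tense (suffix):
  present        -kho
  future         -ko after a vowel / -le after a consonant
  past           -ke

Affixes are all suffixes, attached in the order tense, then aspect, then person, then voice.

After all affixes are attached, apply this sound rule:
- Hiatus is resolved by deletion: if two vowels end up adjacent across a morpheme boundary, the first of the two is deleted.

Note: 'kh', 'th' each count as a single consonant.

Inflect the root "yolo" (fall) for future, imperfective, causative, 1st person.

yolokomyi

Attach tense future -ko (after vowel 'o') → yoloko.
Attach aspect imperfective -m → yolokom.
Attach person 1st person -y → yolokomy.
Attach voice causative -i → yolokomyi.
Vowel deletion: no change.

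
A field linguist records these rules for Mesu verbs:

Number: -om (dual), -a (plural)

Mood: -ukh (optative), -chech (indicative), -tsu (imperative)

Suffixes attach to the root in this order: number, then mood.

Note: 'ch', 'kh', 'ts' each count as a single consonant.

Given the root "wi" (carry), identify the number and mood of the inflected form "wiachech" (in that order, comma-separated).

Segment: wi-a-chech.
number: -a → plural.
mood: -chech → indicative.

plural, indicative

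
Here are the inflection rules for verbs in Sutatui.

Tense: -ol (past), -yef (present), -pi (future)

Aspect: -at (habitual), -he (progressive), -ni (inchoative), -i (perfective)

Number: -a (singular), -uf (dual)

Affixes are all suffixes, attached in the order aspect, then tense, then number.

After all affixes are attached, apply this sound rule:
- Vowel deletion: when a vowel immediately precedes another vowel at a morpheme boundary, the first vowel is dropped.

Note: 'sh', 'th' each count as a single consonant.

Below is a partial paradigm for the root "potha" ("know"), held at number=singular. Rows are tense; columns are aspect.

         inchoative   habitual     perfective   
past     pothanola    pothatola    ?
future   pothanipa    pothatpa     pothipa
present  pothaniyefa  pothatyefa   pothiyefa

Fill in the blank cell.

pothola

Attach aspect perfective -i → pothai.
Attach tense past -ol → pothaiol.
Attach number singular -a → pothaiola.
Apply vowel deletion: pothaiola → pothola.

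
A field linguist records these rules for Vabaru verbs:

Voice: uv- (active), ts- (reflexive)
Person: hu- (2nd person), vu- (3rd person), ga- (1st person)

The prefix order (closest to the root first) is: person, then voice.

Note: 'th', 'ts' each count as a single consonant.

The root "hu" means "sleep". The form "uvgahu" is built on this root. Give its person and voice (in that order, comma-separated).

1st person, active

Segment: uv-ga-hu.
person: ga- → 1st person.
voice: uv- → active.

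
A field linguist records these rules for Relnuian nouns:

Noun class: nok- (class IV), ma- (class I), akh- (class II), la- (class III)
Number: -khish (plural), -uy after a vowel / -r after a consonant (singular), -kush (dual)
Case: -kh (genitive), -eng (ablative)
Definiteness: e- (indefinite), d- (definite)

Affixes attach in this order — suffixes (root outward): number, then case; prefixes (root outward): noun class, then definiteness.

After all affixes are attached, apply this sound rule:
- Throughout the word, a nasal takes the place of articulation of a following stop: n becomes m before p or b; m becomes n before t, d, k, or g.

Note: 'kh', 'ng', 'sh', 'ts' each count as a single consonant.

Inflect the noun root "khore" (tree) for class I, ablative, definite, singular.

dmakhoreuyeng

Attach noun class class I ma- → makhore.
Attach definiteness definite d- → dmakhore.
Attach number singular -uy (after vowel 'e') → dmakhoreuy.
Attach case ablative -eng → dmakhoreuyeng.
Nasal assimilation: no change.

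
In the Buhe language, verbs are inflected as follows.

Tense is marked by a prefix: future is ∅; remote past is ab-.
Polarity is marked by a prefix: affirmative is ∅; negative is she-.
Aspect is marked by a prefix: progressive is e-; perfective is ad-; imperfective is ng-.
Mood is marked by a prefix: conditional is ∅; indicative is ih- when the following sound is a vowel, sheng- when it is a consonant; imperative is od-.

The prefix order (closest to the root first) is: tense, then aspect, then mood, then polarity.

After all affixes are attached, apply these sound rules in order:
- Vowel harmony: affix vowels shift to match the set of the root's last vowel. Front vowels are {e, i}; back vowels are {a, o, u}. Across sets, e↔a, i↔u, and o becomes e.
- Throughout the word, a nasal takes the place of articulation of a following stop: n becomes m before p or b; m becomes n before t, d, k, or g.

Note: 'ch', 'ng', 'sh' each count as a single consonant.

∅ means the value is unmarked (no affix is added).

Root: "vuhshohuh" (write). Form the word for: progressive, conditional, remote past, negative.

Attach tense remote past ab- → abvuhshohuh.
Attach aspect progressive e- → eabvuhshohuh.
mood = conditional: zero marking, form stays eabvuhshohuh.
Attach polarity negative she- → sheeabvuhshohuh.
Apply vowel harmony: sheeabvuhshohuh → shaaabvuhshohuh.
Nasal assimilation: no change.

shaaabvuhshohuh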